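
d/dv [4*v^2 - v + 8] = 8*v - 1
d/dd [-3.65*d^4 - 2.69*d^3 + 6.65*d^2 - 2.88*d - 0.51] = -14.6*d^3 - 8.07*d^2 + 13.3*d - 2.88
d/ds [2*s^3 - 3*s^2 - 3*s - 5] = 6*s^2 - 6*s - 3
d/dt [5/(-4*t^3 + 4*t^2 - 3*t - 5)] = 5*(12*t^2 - 8*t + 3)/(4*t^3 - 4*t^2 + 3*t + 5)^2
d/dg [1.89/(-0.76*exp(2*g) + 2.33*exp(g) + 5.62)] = (2.8728*exp(g) - 4.4037)*exp(g)/(-0.76*exp(2*g) + 2.33*exp(g) + 5.62)^2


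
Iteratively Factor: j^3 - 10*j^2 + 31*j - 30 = (j - 3)*(j^2 - 7*j + 10) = (j - 3)*(j - 2)*(j - 5)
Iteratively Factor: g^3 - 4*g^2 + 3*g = (g)*(g^2 - 4*g + 3) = g*(g - 1)*(g - 3)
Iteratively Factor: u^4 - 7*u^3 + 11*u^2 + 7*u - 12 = (u - 3)*(u^3 - 4*u^2 - u + 4) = (u - 3)*(u - 1)*(u^2 - 3*u - 4) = (u - 3)*(u - 1)*(u + 1)*(u - 4)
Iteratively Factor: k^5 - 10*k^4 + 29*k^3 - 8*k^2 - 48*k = (k - 4)*(k^4 - 6*k^3 + 5*k^2 + 12*k) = (k - 4)*(k + 1)*(k^3 - 7*k^2 + 12*k) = (k - 4)*(k - 3)*(k + 1)*(k^2 - 4*k) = k*(k - 4)*(k - 3)*(k + 1)*(k - 4)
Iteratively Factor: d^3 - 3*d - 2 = (d + 1)*(d^2 - d - 2) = (d + 1)^2*(d - 2)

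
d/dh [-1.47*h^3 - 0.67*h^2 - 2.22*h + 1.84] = -4.41*h^2 - 1.34*h - 2.22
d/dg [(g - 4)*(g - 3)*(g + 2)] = 3*g^2 - 10*g - 2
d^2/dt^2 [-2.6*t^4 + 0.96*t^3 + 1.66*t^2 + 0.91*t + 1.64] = -31.2*t^2 + 5.76*t + 3.32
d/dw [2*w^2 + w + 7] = 4*w + 1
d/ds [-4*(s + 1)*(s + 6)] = -8*s - 28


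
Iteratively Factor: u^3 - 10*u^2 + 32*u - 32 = (u - 2)*(u^2 - 8*u + 16) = (u - 4)*(u - 2)*(u - 4)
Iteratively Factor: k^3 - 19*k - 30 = (k + 2)*(k^2 - 2*k - 15) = (k + 2)*(k + 3)*(k - 5)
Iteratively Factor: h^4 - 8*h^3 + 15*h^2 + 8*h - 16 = (h + 1)*(h^3 - 9*h^2 + 24*h - 16) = (h - 1)*(h + 1)*(h^2 - 8*h + 16) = (h - 4)*(h - 1)*(h + 1)*(h - 4)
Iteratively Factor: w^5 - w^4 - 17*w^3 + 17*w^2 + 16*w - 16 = (w + 4)*(w^4 - 5*w^3 + 3*w^2 + 5*w - 4) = (w - 4)*(w + 4)*(w^3 - w^2 - w + 1) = (w - 4)*(w - 1)*(w + 4)*(w^2 - 1) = (w - 4)*(w - 1)*(w + 1)*(w + 4)*(w - 1)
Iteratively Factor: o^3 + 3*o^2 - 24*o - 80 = (o + 4)*(o^2 - o - 20) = (o + 4)^2*(o - 5)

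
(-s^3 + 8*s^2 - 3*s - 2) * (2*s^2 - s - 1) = -2*s^5 + 17*s^4 - 13*s^3 - 9*s^2 + 5*s + 2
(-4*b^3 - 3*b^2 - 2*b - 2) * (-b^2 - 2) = 4*b^5 + 3*b^4 + 10*b^3 + 8*b^2 + 4*b + 4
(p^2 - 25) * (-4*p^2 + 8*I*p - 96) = -4*p^4 + 8*I*p^3 + 4*p^2 - 200*I*p + 2400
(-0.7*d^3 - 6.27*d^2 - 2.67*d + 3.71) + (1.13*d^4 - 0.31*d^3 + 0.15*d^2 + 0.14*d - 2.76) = 1.13*d^4 - 1.01*d^3 - 6.12*d^2 - 2.53*d + 0.95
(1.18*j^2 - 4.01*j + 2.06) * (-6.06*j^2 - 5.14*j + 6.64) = -7.1508*j^4 + 18.2354*j^3 + 15.963*j^2 - 37.2148*j + 13.6784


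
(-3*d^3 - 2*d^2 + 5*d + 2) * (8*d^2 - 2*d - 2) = -24*d^5 - 10*d^4 + 50*d^3 + 10*d^2 - 14*d - 4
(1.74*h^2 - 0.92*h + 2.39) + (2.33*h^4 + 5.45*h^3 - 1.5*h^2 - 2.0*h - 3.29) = 2.33*h^4 + 5.45*h^3 + 0.24*h^2 - 2.92*h - 0.9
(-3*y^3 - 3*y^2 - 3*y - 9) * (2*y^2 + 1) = -6*y^5 - 6*y^4 - 9*y^3 - 21*y^2 - 3*y - 9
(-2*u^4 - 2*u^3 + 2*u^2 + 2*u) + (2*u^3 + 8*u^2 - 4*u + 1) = -2*u^4 + 10*u^2 - 2*u + 1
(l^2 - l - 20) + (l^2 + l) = 2*l^2 - 20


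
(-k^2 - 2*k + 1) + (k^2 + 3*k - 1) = k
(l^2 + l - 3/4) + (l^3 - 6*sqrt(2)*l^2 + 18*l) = l^3 - 6*sqrt(2)*l^2 + l^2 + 19*l - 3/4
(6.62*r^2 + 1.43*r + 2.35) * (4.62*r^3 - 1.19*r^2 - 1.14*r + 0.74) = 30.5844*r^5 - 1.2712*r^4 + 1.6085*r^3 + 0.472099999999999*r^2 - 1.6208*r + 1.739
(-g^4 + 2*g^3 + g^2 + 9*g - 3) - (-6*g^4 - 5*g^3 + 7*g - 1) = 5*g^4 + 7*g^3 + g^2 + 2*g - 2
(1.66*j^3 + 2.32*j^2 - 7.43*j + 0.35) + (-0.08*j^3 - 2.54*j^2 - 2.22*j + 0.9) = 1.58*j^3 - 0.22*j^2 - 9.65*j + 1.25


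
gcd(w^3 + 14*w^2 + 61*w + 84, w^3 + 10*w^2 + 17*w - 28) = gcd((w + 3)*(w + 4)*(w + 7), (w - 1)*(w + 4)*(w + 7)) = w^2 + 11*w + 28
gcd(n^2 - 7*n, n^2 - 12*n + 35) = n - 7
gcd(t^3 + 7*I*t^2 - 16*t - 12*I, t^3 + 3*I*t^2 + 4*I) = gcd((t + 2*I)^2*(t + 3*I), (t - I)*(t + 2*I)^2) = t^2 + 4*I*t - 4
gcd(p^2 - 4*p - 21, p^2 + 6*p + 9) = p + 3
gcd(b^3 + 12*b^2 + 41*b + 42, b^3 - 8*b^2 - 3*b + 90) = b + 3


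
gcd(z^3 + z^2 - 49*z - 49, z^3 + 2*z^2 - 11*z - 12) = z + 1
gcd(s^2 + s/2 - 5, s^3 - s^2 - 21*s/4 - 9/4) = 1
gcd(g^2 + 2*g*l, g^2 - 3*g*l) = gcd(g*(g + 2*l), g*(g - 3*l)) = g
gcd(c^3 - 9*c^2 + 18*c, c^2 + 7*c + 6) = 1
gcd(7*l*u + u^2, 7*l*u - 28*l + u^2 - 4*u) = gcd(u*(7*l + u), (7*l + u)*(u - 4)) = 7*l + u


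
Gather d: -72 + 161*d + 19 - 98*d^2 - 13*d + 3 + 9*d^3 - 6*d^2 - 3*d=9*d^3 - 104*d^2 + 145*d - 50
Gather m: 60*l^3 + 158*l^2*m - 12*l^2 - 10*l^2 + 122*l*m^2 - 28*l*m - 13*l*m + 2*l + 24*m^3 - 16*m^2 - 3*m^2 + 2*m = 60*l^3 - 22*l^2 + 2*l + 24*m^3 + m^2*(122*l - 19) + m*(158*l^2 - 41*l + 2)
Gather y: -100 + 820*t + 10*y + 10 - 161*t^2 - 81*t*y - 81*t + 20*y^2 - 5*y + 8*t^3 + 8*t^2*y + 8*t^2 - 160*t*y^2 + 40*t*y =8*t^3 - 153*t^2 + 739*t + y^2*(20 - 160*t) + y*(8*t^2 - 41*t + 5) - 90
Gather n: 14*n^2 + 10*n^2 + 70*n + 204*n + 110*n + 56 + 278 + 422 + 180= 24*n^2 + 384*n + 936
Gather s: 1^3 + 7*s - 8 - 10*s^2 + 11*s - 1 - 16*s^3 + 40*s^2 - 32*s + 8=-16*s^3 + 30*s^2 - 14*s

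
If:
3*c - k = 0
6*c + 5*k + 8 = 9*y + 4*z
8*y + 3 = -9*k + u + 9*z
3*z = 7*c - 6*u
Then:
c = 217*z/801 - 182/801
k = 217*z/267 - 182/267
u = -442*z/2403 - 637/2403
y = 451*z/2403 + 862/2403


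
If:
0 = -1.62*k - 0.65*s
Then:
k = -0.401234567901235*s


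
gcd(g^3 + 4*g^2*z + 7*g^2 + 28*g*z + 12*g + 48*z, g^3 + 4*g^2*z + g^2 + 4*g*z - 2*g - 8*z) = g + 4*z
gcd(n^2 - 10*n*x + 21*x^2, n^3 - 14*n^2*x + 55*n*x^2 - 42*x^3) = -n + 7*x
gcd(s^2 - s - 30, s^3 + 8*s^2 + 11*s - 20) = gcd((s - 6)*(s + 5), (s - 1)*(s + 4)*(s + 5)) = s + 5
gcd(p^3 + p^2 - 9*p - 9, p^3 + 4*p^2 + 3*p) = p^2 + 4*p + 3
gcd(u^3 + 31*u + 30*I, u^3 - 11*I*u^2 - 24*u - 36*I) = u^2 - 5*I*u + 6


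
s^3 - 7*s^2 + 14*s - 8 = (s - 4)*(s - 2)*(s - 1)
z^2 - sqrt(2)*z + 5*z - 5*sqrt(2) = (z + 5)*(z - sqrt(2))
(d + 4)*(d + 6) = d^2 + 10*d + 24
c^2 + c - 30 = (c - 5)*(c + 6)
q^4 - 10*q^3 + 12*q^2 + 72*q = q*(q - 6)^2*(q + 2)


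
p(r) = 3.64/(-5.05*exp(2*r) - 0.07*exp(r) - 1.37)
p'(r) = 3.64*(10.1*exp(2*r) + 0.07*exp(r))/(-5.05*exp(2*r) - 0.07*exp(r) - 1.37)^2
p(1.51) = -0.03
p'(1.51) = 0.07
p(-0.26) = -0.82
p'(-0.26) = 1.13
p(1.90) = -0.02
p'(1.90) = 0.03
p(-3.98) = -2.65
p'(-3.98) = 0.01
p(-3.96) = -2.65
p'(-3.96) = 0.01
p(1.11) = -0.08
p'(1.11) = 0.15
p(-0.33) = -0.90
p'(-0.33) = 1.18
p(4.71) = -0.00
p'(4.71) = 0.00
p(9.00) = 0.00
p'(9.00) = 0.00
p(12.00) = 0.00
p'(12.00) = 0.00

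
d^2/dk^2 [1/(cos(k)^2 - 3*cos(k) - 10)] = (4*sin(k)^4 - 51*sin(k)^2 - 75*cos(k)/4 - 9*cos(3*k)/4 + 9)/(sin(k)^2 + 3*cos(k) + 9)^3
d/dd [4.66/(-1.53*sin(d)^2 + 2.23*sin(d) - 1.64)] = (14.2596*sin(d) - 10.3918)*cos(d)/(1.53*sin(d)^2 - 2.23*sin(d) + 1.64)^2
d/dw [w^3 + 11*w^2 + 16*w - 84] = 3*w^2 + 22*w + 16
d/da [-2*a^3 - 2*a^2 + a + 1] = -6*a^2 - 4*a + 1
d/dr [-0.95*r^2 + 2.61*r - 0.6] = 2.61 - 1.9*r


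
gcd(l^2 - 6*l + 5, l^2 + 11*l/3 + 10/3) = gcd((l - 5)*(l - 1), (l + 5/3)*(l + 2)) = 1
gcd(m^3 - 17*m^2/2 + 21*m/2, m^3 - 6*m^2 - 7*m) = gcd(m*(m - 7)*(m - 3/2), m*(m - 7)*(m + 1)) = m^2 - 7*m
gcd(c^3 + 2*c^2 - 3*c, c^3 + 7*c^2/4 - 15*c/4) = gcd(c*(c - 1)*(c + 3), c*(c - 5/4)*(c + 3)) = c^2 + 3*c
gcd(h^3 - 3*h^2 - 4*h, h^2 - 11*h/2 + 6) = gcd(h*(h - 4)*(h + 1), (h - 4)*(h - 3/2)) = h - 4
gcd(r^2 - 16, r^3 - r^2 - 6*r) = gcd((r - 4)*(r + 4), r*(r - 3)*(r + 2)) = 1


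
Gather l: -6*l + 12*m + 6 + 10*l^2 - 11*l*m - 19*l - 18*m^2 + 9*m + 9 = 10*l^2 + l*(-11*m - 25) - 18*m^2 + 21*m + 15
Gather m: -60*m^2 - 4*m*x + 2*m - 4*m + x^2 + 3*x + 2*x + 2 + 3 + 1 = -60*m^2 + m*(-4*x - 2) + x^2 + 5*x + 6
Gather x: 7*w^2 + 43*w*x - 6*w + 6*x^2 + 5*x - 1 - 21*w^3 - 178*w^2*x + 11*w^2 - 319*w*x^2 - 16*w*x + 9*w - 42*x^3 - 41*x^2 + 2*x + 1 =-21*w^3 + 18*w^2 + 3*w - 42*x^3 + x^2*(-319*w - 35) + x*(-178*w^2 + 27*w + 7)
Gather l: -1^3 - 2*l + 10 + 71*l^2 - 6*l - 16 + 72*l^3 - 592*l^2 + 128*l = 72*l^3 - 521*l^2 + 120*l - 7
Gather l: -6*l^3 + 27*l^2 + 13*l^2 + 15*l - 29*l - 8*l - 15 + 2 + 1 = -6*l^3 + 40*l^2 - 22*l - 12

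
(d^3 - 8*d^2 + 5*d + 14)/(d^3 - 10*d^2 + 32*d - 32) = (d^2 - 6*d - 7)/(d^2 - 8*d + 16)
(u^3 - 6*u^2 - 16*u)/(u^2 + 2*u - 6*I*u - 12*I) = u*(u - 8)/(u - 6*I)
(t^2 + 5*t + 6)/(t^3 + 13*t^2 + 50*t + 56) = (t + 3)/(t^2 + 11*t + 28)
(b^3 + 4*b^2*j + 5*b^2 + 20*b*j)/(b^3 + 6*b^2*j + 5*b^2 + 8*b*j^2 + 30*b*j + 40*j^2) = b/(b + 2*j)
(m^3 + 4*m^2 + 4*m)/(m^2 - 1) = m*(m^2 + 4*m + 4)/(m^2 - 1)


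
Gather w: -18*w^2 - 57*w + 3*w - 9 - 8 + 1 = -18*w^2 - 54*w - 16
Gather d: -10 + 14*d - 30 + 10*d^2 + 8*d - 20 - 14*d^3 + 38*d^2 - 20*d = -14*d^3 + 48*d^2 + 2*d - 60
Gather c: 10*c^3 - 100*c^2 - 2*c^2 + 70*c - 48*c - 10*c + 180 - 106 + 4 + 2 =10*c^3 - 102*c^2 + 12*c + 80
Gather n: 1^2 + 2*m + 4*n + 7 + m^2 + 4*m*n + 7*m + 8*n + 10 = m^2 + 9*m + n*(4*m + 12) + 18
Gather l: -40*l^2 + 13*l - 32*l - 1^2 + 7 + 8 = -40*l^2 - 19*l + 14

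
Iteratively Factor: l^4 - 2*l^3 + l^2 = (l - 1)*(l^3 - l^2) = l*(l - 1)*(l^2 - l) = l*(l - 1)^2*(l)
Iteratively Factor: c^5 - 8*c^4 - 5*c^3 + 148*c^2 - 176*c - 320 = (c + 4)*(c^4 - 12*c^3 + 43*c^2 - 24*c - 80) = (c - 4)*(c + 4)*(c^3 - 8*c^2 + 11*c + 20) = (c - 4)^2*(c + 4)*(c^2 - 4*c - 5) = (c - 5)*(c - 4)^2*(c + 4)*(c + 1)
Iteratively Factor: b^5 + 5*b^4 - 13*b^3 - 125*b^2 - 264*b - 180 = (b + 3)*(b^4 + 2*b^3 - 19*b^2 - 68*b - 60) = (b - 5)*(b + 3)*(b^3 + 7*b^2 + 16*b + 12) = (b - 5)*(b + 2)*(b + 3)*(b^2 + 5*b + 6) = (b - 5)*(b + 2)^2*(b + 3)*(b + 3)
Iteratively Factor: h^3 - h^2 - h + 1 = (h + 1)*(h^2 - 2*h + 1) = (h - 1)*(h + 1)*(h - 1)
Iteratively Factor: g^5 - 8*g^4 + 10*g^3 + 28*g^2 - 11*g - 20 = (g - 1)*(g^4 - 7*g^3 + 3*g^2 + 31*g + 20) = (g - 5)*(g - 1)*(g^3 - 2*g^2 - 7*g - 4) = (g - 5)*(g - 1)*(g + 1)*(g^2 - 3*g - 4) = (g - 5)*(g - 1)*(g + 1)^2*(g - 4)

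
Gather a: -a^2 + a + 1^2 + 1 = -a^2 + a + 2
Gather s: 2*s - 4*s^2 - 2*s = -4*s^2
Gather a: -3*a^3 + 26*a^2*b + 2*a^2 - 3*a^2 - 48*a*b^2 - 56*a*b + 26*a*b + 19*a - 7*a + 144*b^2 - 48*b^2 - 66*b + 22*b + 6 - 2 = -3*a^3 + a^2*(26*b - 1) + a*(-48*b^2 - 30*b + 12) + 96*b^2 - 44*b + 4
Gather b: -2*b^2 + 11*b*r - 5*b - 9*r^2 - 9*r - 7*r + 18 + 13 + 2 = -2*b^2 + b*(11*r - 5) - 9*r^2 - 16*r + 33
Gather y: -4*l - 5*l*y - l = -5*l*y - 5*l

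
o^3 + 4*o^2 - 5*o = o*(o - 1)*(o + 5)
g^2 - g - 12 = (g - 4)*(g + 3)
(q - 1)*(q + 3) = q^2 + 2*q - 3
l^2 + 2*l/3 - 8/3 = (l - 4/3)*(l + 2)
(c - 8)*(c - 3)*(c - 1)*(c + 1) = c^4 - 11*c^3 + 23*c^2 + 11*c - 24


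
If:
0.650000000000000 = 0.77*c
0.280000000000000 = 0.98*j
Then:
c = 0.84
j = 0.29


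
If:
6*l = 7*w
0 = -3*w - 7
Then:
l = -49/18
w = -7/3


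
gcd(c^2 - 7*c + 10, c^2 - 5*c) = c - 5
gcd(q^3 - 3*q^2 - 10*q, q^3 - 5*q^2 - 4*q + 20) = q^2 - 3*q - 10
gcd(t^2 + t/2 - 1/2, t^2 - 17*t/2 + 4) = t - 1/2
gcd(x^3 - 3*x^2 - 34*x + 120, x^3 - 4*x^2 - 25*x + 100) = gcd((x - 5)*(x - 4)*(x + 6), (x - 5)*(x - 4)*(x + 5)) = x^2 - 9*x + 20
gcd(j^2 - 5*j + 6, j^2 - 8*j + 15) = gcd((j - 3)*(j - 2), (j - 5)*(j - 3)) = j - 3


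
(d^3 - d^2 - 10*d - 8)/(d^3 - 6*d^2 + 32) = (d + 1)/(d - 4)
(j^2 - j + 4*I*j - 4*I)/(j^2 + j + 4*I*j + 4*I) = (j - 1)/(j + 1)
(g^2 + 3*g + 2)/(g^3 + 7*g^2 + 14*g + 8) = 1/(g + 4)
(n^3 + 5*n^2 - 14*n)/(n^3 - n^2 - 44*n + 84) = n/(n - 6)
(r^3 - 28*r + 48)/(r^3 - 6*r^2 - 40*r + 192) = (r - 2)/(r - 8)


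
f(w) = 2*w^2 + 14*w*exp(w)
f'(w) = 14*w*exp(w) + 4*w + 14*exp(w)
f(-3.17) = 18.23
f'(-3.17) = -13.96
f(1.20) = 58.66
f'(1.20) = 107.06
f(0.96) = 36.94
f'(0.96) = 75.50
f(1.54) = 105.31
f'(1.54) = 172.03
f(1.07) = 45.96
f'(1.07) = 88.77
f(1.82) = 163.88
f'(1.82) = 250.94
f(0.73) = 22.27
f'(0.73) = 53.18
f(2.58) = 489.99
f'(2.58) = 671.76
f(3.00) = 861.59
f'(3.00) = 1136.79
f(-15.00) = 450.00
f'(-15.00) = -60.00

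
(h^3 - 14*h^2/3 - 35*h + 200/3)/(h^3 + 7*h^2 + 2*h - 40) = (3*h^2 - 29*h + 40)/(3*(h^2 + 2*h - 8))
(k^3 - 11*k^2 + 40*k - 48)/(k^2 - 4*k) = k - 7 + 12/k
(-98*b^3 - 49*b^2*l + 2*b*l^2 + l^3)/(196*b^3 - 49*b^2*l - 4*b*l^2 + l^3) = (-2*b - l)/(4*b - l)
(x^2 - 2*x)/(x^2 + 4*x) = (x - 2)/(x + 4)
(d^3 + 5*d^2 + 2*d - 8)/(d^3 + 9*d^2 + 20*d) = (d^2 + d - 2)/(d*(d + 5))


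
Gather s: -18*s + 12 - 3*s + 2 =14 - 21*s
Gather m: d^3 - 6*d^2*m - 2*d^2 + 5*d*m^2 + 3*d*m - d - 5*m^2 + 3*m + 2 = d^3 - 2*d^2 - d + m^2*(5*d - 5) + m*(-6*d^2 + 3*d + 3) + 2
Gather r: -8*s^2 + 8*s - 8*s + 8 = 8 - 8*s^2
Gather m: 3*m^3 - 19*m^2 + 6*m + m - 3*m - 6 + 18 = 3*m^3 - 19*m^2 + 4*m + 12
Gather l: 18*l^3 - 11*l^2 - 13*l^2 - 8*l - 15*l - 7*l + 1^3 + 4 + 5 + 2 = 18*l^3 - 24*l^2 - 30*l + 12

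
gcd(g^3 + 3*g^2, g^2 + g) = g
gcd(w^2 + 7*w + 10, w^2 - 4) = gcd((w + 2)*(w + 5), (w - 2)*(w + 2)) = w + 2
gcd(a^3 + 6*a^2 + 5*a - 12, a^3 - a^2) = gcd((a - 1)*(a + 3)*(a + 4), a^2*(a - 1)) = a - 1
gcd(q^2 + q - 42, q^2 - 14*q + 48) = q - 6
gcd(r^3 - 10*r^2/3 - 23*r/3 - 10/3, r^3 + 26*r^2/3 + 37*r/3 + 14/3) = r^2 + 5*r/3 + 2/3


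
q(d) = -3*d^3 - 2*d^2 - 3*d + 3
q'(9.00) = -768.00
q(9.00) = -2373.00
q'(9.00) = -768.00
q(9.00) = -2373.00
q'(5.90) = -339.89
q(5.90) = -700.46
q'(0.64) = -9.25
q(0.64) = -0.53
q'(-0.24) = -2.56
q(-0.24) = 3.65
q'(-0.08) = -2.74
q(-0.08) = 3.23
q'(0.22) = -4.32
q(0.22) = 2.21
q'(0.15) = -3.80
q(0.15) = 2.49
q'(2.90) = -90.29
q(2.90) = -95.69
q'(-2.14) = -35.66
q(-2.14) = 29.66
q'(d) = -9*d^2 - 4*d - 3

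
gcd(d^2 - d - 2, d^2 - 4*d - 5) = d + 1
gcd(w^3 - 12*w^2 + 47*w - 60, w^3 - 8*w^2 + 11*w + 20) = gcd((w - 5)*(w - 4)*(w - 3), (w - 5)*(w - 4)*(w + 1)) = w^2 - 9*w + 20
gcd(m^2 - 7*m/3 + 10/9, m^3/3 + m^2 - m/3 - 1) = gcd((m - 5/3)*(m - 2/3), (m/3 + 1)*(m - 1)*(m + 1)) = 1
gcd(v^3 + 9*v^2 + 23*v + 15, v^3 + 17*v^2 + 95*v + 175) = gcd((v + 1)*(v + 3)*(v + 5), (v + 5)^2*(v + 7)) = v + 5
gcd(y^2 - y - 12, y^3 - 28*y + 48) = y - 4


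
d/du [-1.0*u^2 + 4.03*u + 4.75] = 4.03 - 2.0*u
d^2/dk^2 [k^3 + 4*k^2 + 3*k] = 6*k + 8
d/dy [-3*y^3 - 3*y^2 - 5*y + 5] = -9*y^2 - 6*y - 5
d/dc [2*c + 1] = 2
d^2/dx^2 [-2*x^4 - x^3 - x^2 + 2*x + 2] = -24*x^2 - 6*x - 2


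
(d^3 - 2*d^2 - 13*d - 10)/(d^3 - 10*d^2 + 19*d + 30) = (d + 2)/(d - 6)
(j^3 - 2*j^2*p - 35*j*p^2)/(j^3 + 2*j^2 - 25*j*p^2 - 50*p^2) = j*(-j + 7*p)/(-j^2 + 5*j*p - 2*j + 10*p)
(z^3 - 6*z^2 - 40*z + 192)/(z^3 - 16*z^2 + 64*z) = (z^2 + 2*z - 24)/(z*(z - 8))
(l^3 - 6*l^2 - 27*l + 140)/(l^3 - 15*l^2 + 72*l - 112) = (l + 5)/(l - 4)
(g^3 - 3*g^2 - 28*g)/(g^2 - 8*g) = (g^2 - 3*g - 28)/(g - 8)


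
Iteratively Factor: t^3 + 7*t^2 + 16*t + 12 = (t + 2)*(t^2 + 5*t + 6) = (t + 2)*(t + 3)*(t + 2)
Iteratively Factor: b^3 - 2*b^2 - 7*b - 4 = (b + 1)*(b^2 - 3*b - 4) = (b - 4)*(b + 1)*(b + 1)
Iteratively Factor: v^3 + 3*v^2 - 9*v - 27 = (v - 3)*(v^2 + 6*v + 9) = (v - 3)*(v + 3)*(v + 3)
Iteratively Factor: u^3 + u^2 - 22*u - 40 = (u + 4)*(u^2 - 3*u - 10) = (u + 2)*(u + 4)*(u - 5)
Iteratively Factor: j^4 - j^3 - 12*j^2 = (j - 4)*(j^3 + 3*j^2) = j*(j - 4)*(j^2 + 3*j) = j*(j - 4)*(j + 3)*(j)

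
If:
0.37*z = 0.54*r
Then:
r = 0.685185185185185*z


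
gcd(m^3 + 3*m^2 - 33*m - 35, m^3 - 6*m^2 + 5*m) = m - 5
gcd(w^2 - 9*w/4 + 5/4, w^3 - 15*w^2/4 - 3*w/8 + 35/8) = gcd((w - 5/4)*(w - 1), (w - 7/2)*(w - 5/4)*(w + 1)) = w - 5/4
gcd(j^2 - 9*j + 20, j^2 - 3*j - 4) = j - 4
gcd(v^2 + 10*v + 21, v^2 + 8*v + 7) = v + 7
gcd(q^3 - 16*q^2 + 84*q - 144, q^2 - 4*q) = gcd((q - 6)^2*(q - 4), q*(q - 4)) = q - 4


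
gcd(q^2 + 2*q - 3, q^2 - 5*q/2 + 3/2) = q - 1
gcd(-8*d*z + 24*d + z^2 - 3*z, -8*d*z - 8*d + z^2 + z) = -8*d + z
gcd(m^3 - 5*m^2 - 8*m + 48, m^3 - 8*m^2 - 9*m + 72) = m + 3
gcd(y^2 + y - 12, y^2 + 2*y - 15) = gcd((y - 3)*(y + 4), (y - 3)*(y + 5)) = y - 3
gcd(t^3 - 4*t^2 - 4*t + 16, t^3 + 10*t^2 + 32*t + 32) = t + 2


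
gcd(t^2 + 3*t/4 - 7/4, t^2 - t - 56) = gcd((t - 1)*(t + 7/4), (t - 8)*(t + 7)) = 1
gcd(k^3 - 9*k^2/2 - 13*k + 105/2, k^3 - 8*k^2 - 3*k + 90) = k - 5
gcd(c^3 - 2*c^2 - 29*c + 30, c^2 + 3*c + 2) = 1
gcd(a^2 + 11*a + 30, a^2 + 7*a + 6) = a + 6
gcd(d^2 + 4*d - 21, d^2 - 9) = d - 3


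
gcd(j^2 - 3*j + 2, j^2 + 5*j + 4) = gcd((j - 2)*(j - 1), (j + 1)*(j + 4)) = 1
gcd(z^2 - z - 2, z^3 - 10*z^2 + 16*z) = z - 2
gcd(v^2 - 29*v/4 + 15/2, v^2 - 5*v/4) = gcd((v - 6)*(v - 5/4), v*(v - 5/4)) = v - 5/4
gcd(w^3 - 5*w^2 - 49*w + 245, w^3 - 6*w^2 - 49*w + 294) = w^2 - 49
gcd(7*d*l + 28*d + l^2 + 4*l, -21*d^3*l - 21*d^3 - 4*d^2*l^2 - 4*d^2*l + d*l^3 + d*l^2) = 1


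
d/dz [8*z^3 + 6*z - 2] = 24*z^2 + 6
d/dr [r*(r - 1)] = 2*r - 1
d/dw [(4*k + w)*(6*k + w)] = 10*k + 2*w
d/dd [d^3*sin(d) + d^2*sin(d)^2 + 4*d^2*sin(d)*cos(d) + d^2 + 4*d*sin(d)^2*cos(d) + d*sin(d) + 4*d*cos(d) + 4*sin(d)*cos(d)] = d^3*cos(d) + 3*d^2*sin(d) + d^2*sin(2*d) + 4*d^2*cos(2*d) - 5*d*sin(d) + 4*d*sin(2*d) + 3*d*sin(3*d) + d*cos(d) - d*cos(2*d) + 3*d + sin(d) + 5*cos(d) + 4*cos(2*d) - cos(3*d)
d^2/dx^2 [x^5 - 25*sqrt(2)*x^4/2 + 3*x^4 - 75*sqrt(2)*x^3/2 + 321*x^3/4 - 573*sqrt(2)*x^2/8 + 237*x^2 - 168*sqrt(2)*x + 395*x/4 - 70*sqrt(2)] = 20*x^3 - 150*sqrt(2)*x^2 + 36*x^2 - 225*sqrt(2)*x + 963*x/2 - 573*sqrt(2)/4 + 474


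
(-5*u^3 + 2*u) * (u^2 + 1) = -5*u^5 - 3*u^3 + 2*u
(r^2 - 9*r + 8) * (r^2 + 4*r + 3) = r^4 - 5*r^3 - 25*r^2 + 5*r + 24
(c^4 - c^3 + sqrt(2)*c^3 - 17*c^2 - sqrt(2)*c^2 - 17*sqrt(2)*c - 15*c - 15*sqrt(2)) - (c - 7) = c^4 - c^3 + sqrt(2)*c^3 - 17*c^2 - sqrt(2)*c^2 - 17*sqrt(2)*c - 16*c - 15*sqrt(2) + 7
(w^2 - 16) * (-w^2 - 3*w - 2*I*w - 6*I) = -w^4 - 3*w^3 - 2*I*w^3 + 16*w^2 - 6*I*w^2 + 48*w + 32*I*w + 96*I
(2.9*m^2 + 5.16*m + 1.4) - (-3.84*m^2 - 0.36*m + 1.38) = 6.74*m^2 + 5.52*m + 0.02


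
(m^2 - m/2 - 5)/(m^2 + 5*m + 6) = (m - 5/2)/(m + 3)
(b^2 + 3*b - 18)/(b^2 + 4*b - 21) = (b + 6)/(b + 7)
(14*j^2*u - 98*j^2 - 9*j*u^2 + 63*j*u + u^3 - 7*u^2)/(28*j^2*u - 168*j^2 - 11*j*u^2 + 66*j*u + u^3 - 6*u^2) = (-2*j*u + 14*j + u^2 - 7*u)/(-4*j*u + 24*j + u^2 - 6*u)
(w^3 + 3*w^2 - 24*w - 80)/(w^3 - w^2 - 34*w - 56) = (w^2 - w - 20)/(w^2 - 5*w - 14)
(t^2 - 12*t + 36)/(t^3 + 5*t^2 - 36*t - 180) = (t - 6)/(t^2 + 11*t + 30)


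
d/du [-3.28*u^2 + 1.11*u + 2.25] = 1.11 - 6.56*u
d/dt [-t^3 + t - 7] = 1 - 3*t^2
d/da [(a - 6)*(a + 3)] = 2*a - 3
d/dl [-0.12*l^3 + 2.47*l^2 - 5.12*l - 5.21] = -0.36*l^2 + 4.94*l - 5.12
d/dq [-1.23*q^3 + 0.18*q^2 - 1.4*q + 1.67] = -3.69*q^2 + 0.36*q - 1.4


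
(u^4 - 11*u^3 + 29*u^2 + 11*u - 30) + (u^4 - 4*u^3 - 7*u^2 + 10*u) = 2*u^4 - 15*u^3 + 22*u^2 + 21*u - 30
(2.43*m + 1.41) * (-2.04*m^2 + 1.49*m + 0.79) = -4.9572*m^3 + 0.7443*m^2 + 4.0206*m + 1.1139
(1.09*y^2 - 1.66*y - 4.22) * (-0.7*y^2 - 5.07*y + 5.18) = -0.763*y^4 - 4.3643*y^3 + 17.0164*y^2 + 12.7966*y - 21.8596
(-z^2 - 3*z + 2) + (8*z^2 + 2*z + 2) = 7*z^2 - z + 4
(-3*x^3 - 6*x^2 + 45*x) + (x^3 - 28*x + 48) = -2*x^3 - 6*x^2 + 17*x + 48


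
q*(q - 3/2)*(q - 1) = q^3 - 5*q^2/2 + 3*q/2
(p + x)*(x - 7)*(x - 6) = p*x^2 - 13*p*x + 42*p + x^3 - 13*x^2 + 42*x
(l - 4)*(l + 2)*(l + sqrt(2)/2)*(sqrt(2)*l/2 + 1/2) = sqrt(2)*l^4/2 - sqrt(2)*l^3 + l^3 - 15*sqrt(2)*l^2/4 - 2*l^2 - 8*l - sqrt(2)*l/2 - 2*sqrt(2)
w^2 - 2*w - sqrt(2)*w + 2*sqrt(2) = (w - 2)*(w - sqrt(2))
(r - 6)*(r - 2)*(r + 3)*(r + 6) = r^4 + r^3 - 42*r^2 - 36*r + 216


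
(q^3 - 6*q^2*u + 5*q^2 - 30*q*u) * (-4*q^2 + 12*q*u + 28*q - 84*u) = -4*q^5 + 36*q^4*u + 8*q^4 - 72*q^3*u^2 - 72*q^3*u + 140*q^3 + 144*q^2*u^2 - 1260*q^2*u + 2520*q*u^2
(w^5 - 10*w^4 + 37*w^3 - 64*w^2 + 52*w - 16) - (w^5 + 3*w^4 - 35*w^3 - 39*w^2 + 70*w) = -13*w^4 + 72*w^3 - 25*w^2 - 18*w - 16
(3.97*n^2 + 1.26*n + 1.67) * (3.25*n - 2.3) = 12.9025*n^3 - 5.036*n^2 + 2.5295*n - 3.841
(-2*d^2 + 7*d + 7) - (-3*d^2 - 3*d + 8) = d^2 + 10*d - 1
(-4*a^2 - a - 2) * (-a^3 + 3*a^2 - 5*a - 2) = 4*a^5 - 11*a^4 + 19*a^3 + 7*a^2 + 12*a + 4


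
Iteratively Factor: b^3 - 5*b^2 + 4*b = (b)*(b^2 - 5*b + 4) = b*(b - 4)*(b - 1)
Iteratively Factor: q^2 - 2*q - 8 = (q - 4)*(q + 2)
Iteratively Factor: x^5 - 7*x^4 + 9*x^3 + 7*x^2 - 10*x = (x + 1)*(x^4 - 8*x^3 + 17*x^2 - 10*x) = (x - 5)*(x + 1)*(x^3 - 3*x^2 + 2*x) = (x - 5)*(x - 1)*(x + 1)*(x^2 - 2*x) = x*(x - 5)*(x - 1)*(x + 1)*(x - 2)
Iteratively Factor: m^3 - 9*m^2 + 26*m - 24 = (m - 2)*(m^2 - 7*m + 12) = (m - 3)*(m - 2)*(m - 4)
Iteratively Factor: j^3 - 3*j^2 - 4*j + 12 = (j + 2)*(j^2 - 5*j + 6) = (j - 2)*(j + 2)*(j - 3)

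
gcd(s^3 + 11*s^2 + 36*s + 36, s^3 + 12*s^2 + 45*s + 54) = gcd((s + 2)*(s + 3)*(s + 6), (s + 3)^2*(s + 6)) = s^2 + 9*s + 18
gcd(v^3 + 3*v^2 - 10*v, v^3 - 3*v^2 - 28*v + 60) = v^2 + 3*v - 10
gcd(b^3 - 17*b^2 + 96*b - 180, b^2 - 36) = b - 6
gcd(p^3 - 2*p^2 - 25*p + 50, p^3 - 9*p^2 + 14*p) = p - 2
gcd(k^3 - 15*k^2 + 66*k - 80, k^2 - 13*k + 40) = k^2 - 13*k + 40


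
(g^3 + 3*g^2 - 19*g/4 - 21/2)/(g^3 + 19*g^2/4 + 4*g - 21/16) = 4*(g - 2)/(4*g - 1)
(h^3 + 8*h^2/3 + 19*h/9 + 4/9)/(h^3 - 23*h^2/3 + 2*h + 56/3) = (3*h^2 + 4*h + 1)/(3*(h^2 - 9*h + 14))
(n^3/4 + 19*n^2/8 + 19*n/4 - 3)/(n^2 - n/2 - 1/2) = (-2*n^3 - 19*n^2 - 38*n + 24)/(4*(-2*n^2 + n + 1))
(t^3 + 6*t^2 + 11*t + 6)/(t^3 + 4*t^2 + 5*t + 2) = (t + 3)/(t + 1)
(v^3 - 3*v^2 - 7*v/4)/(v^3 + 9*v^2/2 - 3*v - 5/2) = v*(2*v - 7)/(2*(v^2 + 4*v - 5))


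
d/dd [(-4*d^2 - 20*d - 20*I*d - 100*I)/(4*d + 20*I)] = -1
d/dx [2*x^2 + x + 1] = 4*x + 1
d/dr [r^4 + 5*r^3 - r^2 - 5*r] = 4*r^3 + 15*r^2 - 2*r - 5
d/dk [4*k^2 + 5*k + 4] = 8*k + 5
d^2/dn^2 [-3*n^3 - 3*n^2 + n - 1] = -18*n - 6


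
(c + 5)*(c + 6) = c^2 + 11*c + 30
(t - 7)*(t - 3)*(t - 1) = t^3 - 11*t^2 + 31*t - 21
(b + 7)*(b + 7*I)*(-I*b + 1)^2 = -b^4 - 7*b^3 - 9*I*b^3 + 15*b^2 - 63*I*b^2 + 105*b + 7*I*b + 49*I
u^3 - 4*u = u*(u - 2)*(u + 2)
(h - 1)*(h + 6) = h^2 + 5*h - 6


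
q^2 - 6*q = q*(q - 6)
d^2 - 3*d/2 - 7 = (d - 7/2)*(d + 2)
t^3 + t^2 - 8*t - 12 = (t - 3)*(t + 2)^2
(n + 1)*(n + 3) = n^2 + 4*n + 3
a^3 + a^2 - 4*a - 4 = (a - 2)*(a + 1)*(a + 2)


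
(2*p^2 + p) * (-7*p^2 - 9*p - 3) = -14*p^4 - 25*p^3 - 15*p^2 - 3*p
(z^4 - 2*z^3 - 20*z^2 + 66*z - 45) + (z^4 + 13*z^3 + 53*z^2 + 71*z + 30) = 2*z^4 + 11*z^3 + 33*z^2 + 137*z - 15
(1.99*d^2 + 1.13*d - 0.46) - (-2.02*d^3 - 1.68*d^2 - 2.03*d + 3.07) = 2.02*d^3 + 3.67*d^2 + 3.16*d - 3.53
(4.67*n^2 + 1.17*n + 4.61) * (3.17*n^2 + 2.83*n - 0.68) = 14.8039*n^4 + 16.925*n^3 + 14.7492*n^2 + 12.2507*n - 3.1348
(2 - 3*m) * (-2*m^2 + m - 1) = 6*m^3 - 7*m^2 + 5*m - 2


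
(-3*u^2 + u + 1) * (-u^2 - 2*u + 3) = 3*u^4 + 5*u^3 - 12*u^2 + u + 3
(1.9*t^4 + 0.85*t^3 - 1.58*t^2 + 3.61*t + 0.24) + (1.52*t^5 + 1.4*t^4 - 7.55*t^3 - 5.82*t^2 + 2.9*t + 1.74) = 1.52*t^5 + 3.3*t^4 - 6.7*t^3 - 7.4*t^2 + 6.51*t + 1.98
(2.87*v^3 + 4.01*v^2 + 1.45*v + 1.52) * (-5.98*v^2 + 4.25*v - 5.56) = -17.1626*v^5 - 11.7823*v^4 - 7.5857*v^3 - 25.2227*v^2 - 1.602*v - 8.4512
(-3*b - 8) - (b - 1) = -4*b - 7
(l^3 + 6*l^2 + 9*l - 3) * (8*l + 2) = 8*l^4 + 50*l^3 + 84*l^2 - 6*l - 6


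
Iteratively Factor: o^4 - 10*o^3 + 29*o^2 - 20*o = (o - 4)*(o^3 - 6*o^2 + 5*o) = (o - 4)*(o - 1)*(o^2 - 5*o) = (o - 5)*(o - 4)*(o - 1)*(o)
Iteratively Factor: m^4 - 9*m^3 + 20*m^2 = (m)*(m^3 - 9*m^2 + 20*m) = m^2*(m^2 - 9*m + 20) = m^2*(m - 5)*(m - 4)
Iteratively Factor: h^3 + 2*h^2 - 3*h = (h + 3)*(h^2 - h) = h*(h + 3)*(h - 1)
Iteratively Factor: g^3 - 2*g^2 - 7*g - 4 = (g - 4)*(g^2 + 2*g + 1) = (g - 4)*(g + 1)*(g + 1)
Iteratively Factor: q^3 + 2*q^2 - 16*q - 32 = (q + 2)*(q^2 - 16) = (q - 4)*(q + 2)*(q + 4)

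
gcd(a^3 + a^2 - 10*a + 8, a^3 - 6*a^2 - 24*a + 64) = a^2 + 2*a - 8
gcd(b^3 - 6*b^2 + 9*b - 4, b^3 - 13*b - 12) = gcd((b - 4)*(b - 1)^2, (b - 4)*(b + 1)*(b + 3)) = b - 4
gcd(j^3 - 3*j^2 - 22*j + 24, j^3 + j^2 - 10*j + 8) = j^2 + 3*j - 4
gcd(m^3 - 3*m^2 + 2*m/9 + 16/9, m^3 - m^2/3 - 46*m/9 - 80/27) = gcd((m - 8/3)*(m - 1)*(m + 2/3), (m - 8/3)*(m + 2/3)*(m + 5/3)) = m^2 - 2*m - 16/9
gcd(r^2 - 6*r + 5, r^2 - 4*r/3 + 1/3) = r - 1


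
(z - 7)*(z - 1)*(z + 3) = z^3 - 5*z^2 - 17*z + 21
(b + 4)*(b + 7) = b^2 + 11*b + 28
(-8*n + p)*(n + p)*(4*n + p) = -32*n^3 - 36*n^2*p - 3*n*p^2 + p^3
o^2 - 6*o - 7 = (o - 7)*(o + 1)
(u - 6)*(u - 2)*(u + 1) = u^3 - 7*u^2 + 4*u + 12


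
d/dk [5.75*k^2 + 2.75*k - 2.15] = 11.5*k + 2.75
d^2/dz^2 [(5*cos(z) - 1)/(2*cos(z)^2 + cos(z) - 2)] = (-180*sin(z)^4*cos(z) + 26*sin(z)^4 - 35*sin(z)^2 + 89*cos(z)/2 - 117*cos(3*z)/2 + 10*cos(5*z) + 19)/(-2*sin(z)^2 + cos(z))^3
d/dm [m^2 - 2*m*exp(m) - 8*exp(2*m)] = -2*m*exp(m) + 2*m - 16*exp(2*m) - 2*exp(m)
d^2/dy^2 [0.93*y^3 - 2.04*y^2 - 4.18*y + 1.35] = 5.58*y - 4.08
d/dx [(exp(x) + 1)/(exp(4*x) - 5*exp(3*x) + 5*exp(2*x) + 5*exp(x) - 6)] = (-3*exp(2*x) + 12*exp(x) - 11)*exp(x)/(exp(6*x) - 12*exp(5*x) + 58*exp(4*x) - 144*exp(3*x) + 193*exp(2*x) - 132*exp(x) + 36)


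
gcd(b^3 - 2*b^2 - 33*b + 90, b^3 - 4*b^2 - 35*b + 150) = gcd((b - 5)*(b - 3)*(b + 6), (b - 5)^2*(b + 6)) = b^2 + b - 30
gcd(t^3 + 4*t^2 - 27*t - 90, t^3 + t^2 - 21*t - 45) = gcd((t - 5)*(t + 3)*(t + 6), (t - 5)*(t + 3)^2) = t^2 - 2*t - 15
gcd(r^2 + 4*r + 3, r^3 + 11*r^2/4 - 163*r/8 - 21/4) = 1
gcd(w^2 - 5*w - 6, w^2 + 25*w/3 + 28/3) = 1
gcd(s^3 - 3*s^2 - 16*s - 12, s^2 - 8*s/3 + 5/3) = 1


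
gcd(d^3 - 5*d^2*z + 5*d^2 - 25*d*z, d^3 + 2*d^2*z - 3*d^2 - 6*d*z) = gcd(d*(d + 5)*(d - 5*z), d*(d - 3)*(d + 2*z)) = d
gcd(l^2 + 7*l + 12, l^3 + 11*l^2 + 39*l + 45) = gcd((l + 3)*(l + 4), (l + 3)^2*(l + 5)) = l + 3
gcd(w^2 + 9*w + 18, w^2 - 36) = w + 6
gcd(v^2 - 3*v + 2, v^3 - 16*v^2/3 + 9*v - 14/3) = v^2 - 3*v + 2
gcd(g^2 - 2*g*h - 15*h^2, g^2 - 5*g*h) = g - 5*h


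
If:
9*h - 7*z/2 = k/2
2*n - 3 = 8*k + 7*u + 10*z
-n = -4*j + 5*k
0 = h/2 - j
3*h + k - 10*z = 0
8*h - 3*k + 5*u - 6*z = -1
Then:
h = -136/18289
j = -68/18289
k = -1272/18289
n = 6088/18289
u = -4405/18289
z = -168/18289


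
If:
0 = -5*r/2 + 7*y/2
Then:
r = 7*y/5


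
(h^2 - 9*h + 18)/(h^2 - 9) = (h - 6)/(h + 3)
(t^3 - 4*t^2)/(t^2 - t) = t*(t - 4)/(t - 1)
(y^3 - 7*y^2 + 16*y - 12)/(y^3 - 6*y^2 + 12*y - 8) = (y - 3)/(y - 2)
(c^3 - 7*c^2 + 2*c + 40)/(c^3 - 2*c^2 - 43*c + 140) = (c + 2)/(c + 7)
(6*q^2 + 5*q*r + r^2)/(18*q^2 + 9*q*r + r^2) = (2*q + r)/(6*q + r)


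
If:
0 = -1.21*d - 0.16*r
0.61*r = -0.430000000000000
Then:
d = 0.09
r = -0.70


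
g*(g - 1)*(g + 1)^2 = g^4 + g^3 - g^2 - g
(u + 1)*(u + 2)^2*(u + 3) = u^4 + 8*u^3 + 23*u^2 + 28*u + 12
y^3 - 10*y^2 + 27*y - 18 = (y - 6)*(y - 3)*(y - 1)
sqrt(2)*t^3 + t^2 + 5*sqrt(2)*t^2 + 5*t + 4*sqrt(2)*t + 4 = (t + 1)*(t + 4)*(sqrt(2)*t + 1)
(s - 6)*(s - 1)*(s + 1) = s^3 - 6*s^2 - s + 6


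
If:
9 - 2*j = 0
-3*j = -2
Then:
No Solution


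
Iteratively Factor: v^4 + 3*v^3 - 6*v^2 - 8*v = (v)*(v^3 + 3*v^2 - 6*v - 8) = v*(v + 4)*(v^2 - v - 2) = v*(v + 1)*(v + 4)*(v - 2)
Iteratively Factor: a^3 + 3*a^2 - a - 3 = (a - 1)*(a^2 + 4*a + 3) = (a - 1)*(a + 1)*(a + 3)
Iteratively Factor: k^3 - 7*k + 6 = (k - 1)*(k^2 + k - 6) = (k - 1)*(k + 3)*(k - 2)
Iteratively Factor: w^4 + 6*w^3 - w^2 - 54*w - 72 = (w + 2)*(w^3 + 4*w^2 - 9*w - 36) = (w + 2)*(w + 3)*(w^2 + w - 12) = (w - 3)*(w + 2)*(w + 3)*(w + 4)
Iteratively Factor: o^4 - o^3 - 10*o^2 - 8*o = (o + 2)*(o^3 - 3*o^2 - 4*o) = o*(o + 2)*(o^2 - 3*o - 4) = o*(o - 4)*(o + 2)*(o + 1)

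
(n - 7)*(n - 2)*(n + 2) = n^3 - 7*n^2 - 4*n + 28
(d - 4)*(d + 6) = d^2 + 2*d - 24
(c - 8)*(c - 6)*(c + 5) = c^3 - 9*c^2 - 22*c + 240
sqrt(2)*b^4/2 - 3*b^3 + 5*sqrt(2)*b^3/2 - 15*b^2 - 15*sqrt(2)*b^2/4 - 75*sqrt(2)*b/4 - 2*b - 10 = (b + 5)*(b - 4*sqrt(2))*(b + sqrt(2)/2)*(sqrt(2)*b/2 + 1/2)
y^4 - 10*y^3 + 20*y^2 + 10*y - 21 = (y - 7)*(y - 3)*(y - 1)*(y + 1)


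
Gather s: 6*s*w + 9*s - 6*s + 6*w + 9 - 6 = s*(6*w + 3) + 6*w + 3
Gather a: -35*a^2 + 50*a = -35*a^2 + 50*a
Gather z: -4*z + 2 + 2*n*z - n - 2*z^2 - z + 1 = -n - 2*z^2 + z*(2*n - 5) + 3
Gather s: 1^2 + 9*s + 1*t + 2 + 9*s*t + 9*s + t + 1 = s*(9*t + 18) + 2*t + 4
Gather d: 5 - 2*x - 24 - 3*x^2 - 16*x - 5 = -3*x^2 - 18*x - 24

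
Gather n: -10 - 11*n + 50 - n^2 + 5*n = -n^2 - 6*n + 40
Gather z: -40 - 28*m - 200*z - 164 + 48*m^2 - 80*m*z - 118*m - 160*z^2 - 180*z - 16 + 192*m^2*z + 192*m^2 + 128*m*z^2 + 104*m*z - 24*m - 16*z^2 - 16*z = 240*m^2 - 170*m + z^2*(128*m - 176) + z*(192*m^2 + 24*m - 396) - 220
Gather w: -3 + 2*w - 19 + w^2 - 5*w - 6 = w^2 - 3*w - 28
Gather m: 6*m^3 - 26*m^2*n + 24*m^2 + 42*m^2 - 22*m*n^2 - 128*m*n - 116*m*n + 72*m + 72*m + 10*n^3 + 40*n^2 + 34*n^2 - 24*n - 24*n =6*m^3 + m^2*(66 - 26*n) + m*(-22*n^2 - 244*n + 144) + 10*n^3 + 74*n^2 - 48*n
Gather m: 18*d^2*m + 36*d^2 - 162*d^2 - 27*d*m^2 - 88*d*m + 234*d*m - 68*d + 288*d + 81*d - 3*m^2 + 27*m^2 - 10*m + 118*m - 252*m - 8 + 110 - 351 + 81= -126*d^2 + 301*d + m^2*(24 - 27*d) + m*(18*d^2 + 146*d - 144) - 168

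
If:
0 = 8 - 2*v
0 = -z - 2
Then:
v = 4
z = -2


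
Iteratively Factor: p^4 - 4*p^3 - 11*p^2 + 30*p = (p + 3)*(p^3 - 7*p^2 + 10*p) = (p - 2)*(p + 3)*(p^2 - 5*p) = p*(p - 2)*(p + 3)*(p - 5)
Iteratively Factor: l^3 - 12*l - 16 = (l - 4)*(l^2 + 4*l + 4) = (l - 4)*(l + 2)*(l + 2)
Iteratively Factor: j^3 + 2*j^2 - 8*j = (j)*(j^2 + 2*j - 8) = j*(j + 4)*(j - 2)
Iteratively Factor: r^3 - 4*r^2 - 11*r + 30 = (r + 3)*(r^2 - 7*r + 10) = (r - 2)*(r + 3)*(r - 5)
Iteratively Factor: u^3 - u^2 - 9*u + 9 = (u + 3)*(u^2 - 4*u + 3) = (u - 3)*(u + 3)*(u - 1)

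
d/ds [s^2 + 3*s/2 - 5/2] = 2*s + 3/2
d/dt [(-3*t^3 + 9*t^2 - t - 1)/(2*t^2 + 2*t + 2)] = t*(-3*t^3 - 6*t^2 + t + 20)/(2*(t^4 + 2*t^3 + 3*t^2 + 2*t + 1))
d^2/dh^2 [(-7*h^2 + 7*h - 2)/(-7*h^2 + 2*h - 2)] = 10*(-49*h^3 + 42*h - 4)/(343*h^6 - 294*h^5 + 378*h^4 - 176*h^3 + 108*h^2 - 24*h + 8)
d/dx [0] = 0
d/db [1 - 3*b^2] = -6*b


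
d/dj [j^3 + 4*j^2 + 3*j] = 3*j^2 + 8*j + 3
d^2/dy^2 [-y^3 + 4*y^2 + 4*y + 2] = 8 - 6*y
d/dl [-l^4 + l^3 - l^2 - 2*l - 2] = -4*l^3 + 3*l^2 - 2*l - 2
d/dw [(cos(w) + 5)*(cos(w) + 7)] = -2*(cos(w) + 6)*sin(w)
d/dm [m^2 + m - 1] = 2*m + 1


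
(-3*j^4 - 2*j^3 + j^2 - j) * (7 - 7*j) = 21*j^5 - 7*j^4 - 21*j^3 + 14*j^2 - 7*j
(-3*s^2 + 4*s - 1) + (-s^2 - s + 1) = -4*s^2 + 3*s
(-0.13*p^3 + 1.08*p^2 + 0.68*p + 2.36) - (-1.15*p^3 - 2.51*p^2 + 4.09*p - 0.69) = 1.02*p^3 + 3.59*p^2 - 3.41*p + 3.05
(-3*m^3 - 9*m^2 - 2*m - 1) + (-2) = -3*m^3 - 9*m^2 - 2*m - 3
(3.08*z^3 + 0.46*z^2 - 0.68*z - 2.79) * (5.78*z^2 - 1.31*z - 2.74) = 17.8024*z^5 - 1.376*z^4 - 12.9722*z^3 - 16.4958*z^2 + 5.5181*z + 7.6446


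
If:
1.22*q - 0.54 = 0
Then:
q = 0.44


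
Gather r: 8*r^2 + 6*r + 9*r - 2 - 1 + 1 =8*r^2 + 15*r - 2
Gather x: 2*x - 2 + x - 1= 3*x - 3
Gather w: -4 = -4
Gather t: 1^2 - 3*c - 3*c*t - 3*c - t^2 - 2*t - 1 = -6*c - t^2 + t*(-3*c - 2)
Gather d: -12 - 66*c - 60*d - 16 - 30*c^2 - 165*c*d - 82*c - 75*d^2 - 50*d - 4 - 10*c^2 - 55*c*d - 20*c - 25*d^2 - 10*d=-40*c^2 - 168*c - 100*d^2 + d*(-220*c - 120) - 32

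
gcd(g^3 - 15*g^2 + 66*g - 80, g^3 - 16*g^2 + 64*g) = g - 8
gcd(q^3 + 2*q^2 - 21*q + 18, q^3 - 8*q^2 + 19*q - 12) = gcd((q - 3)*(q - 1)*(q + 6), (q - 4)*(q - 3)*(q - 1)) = q^2 - 4*q + 3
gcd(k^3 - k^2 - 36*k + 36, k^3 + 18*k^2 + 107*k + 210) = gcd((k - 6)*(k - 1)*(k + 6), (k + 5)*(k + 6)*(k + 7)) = k + 6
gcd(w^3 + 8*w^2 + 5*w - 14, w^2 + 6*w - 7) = w^2 + 6*w - 7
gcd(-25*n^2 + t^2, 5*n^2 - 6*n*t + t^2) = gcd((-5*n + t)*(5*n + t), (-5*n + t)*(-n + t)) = -5*n + t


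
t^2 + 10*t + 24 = (t + 4)*(t + 6)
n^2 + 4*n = n*(n + 4)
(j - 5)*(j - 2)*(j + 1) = j^3 - 6*j^2 + 3*j + 10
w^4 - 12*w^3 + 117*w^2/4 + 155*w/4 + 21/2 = (w - 7)*(w - 6)*(w + 1/2)^2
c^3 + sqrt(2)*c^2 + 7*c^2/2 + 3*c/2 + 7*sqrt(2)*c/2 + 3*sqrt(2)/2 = (c + 1/2)*(c + 3)*(c + sqrt(2))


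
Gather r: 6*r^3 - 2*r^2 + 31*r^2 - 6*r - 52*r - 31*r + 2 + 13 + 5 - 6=6*r^3 + 29*r^2 - 89*r + 14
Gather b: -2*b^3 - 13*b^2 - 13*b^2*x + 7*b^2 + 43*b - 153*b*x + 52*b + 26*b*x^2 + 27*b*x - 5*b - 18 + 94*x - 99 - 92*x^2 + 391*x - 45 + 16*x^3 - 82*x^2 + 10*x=-2*b^3 + b^2*(-13*x - 6) + b*(26*x^2 - 126*x + 90) + 16*x^3 - 174*x^2 + 495*x - 162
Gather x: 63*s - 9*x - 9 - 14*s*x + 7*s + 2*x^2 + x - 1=70*s + 2*x^2 + x*(-14*s - 8) - 10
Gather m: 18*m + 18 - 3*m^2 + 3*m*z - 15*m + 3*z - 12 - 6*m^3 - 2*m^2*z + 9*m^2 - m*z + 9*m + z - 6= -6*m^3 + m^2*(6 - 2*z) + m*(2*z + 12) + 4*z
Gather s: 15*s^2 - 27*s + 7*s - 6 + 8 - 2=15*s^2 - 20*s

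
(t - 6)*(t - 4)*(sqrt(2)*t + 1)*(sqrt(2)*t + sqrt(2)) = 2*t^4 - 18*t^3 + sqrt(2)*t^3 - 9*sqrt(2)*t^2 + 28*t^2 + 14*sqrt(2)*t + 48*t + 24*sqrt(2)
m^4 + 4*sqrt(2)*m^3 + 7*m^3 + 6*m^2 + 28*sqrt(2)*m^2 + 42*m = m*(m + 7)*(m + sqrt(2))*(m + 3*sqrt(2))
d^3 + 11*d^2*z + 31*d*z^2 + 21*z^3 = (d + z)*(d + 3*z)*(d + 7*z)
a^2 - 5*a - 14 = (a - 7)*(a + 2)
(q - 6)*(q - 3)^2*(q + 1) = q^4 - 11*q^3 + 33*q^2 - 9*q - 54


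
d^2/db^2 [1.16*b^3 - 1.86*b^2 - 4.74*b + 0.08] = 6.96*b - 3.72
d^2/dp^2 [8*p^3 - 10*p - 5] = 48*p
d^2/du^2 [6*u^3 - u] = 36*u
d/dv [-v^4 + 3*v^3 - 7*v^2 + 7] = v*(-4*v^2 + 9*v - 14)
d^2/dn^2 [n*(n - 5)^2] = 6*n - 20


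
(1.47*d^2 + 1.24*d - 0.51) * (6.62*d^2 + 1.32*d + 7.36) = 9.7314*d^4 + 10.1492*d^3 + 9.0798*d^2 + 8.4532*d - 3.7536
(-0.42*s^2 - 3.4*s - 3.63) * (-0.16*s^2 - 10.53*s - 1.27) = 0.0672*s^4 + 4.9666*s^3 + 36.9162*s^2 + 42.5419*s + 4.6101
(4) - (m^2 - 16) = 20 - m^2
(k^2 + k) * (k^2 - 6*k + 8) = k^4 - 5*k^3 + 2*k^2 + 8*k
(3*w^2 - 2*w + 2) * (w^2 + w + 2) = 3*w^4 + w^3 + 6*w^2 - 2*w + 4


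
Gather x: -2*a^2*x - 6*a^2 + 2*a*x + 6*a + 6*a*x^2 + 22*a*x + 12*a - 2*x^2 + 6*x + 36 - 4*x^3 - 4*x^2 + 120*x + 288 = -6*a^2 + 18*a - 4*x^3 + x^2*(6*a - 6) + x*(-2*a^2 + 24*a + 126) + 324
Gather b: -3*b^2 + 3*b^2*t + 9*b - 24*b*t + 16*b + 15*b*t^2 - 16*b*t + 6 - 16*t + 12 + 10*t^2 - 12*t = b^2*(3*t - 3) + b*(15*t^2 - 40*t + 25) + 10*t^2 - 28*t + 18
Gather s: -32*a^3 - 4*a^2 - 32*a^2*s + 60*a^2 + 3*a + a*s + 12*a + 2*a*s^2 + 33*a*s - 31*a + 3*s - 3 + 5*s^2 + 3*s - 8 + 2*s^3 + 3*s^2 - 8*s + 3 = -32*a^3 + 56*a^2 - 16*a + 2*s^3 + s^2*(2*a + 8) + s*(-32*a^2 + 34*a - 2) - 8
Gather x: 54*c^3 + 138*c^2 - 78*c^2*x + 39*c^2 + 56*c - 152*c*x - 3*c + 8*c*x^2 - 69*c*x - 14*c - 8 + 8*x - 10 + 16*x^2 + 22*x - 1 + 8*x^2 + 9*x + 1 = 54*c^3 + 177*c^2 + 39*c + x^2*(8*c + 24) + x*(-78*c^2 - 221*c + 39) - 18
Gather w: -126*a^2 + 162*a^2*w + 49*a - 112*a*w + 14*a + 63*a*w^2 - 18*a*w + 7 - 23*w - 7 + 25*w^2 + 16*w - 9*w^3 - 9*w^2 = -126*a^2 + 63*a - 9*w^3 + w^2*(63*a + 16) + w*(162*a^2 - 130*a - 7)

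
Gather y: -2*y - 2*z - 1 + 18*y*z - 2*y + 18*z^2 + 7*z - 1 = y*(18*z - 4) + 18*z^2 + 5*z - 2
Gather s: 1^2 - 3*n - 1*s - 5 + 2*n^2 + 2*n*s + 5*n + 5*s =2*n^2 + 2*n + s*(2*n + 4) - 4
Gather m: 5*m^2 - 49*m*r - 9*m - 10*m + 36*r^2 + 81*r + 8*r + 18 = 5*m^2 + m*(-49*r - 19) + 36*r^2 + 89*r + 18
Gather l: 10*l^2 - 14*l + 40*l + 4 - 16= 10*l^2 + 26*l - 12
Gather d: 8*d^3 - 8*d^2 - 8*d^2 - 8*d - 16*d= 8*d^3 - 16*d^2 - 24*d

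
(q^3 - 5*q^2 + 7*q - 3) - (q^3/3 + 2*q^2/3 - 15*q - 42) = 2*q^3/3 - 17*q^2/3 + 22*q + 39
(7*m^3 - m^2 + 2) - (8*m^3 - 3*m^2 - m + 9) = -m^3 + 2*m^2 + m - 7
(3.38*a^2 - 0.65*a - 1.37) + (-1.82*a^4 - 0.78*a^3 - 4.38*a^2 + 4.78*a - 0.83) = -1.82*a^4 - 0.78*a^3 - 1.0*a^2 + 4.13*a - 2.2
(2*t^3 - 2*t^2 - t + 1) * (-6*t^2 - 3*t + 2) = -12*t^5 + 6*t^4 + 16*t^3 - 7*t^2 - 5*t + 2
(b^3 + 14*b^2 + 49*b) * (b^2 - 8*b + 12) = b^5 + 6*b^4 - 51*b^3 - 224*b^2 + 588*b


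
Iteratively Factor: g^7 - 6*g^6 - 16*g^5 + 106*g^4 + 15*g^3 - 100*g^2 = (g + 1)*(g^6 - 7*g^5 - 9*g^4 + 115*g^3 - 100*g^2) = (g - 5)*(g + 1)*(g^5 - 2*g^4 - 19*g^3 + 20*g^2) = (g - 5)*(g + 1)*(g + 4)*(g^4 - 6*g^3 + 5*g^2) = g*(g - 5)*(g + 1)*(g + 4)*(g^3 - 6*g^2 + 5*g) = g*(g - 5)*(g - 1)*(g + 1)*(g + 4)*(g^2 - 5*g) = g*(g - 5)^2*(g - 1)*(g + 1)*(g + 4)*(g)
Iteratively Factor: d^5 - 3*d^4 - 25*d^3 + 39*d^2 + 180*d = (d + 3)*(d^4 - 6*d^3 - 7*d^2 + 60*d) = (d - 5)*(d + 3)*(d^3 - d^2 - 12*d) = (d - 5)*(d + 3)^2*(d^2 - 4*d) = d*(d - 5)*(d + 3)^2*(d - 4)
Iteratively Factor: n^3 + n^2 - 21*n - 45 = (n + 3)*(n^2 - 2*n - 15) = (n - 5)*(n + 3)*(n + 3)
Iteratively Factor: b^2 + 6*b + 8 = (b + 4)*(b + 2)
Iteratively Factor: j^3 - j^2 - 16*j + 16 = (j + 4)*(j^2 - 5*j + 4) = (j - 1)*(j + 4)*(j - 4)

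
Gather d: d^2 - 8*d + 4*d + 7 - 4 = d^2 - 4*d + 3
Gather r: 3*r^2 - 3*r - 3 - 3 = 3*r^2 - 3*r - 6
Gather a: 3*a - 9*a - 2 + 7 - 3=2 - 6*a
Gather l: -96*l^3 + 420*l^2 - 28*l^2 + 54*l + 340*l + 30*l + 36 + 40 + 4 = -96*l^3 + 392*l^2 + 424*l + 80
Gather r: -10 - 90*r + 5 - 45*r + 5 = -135*r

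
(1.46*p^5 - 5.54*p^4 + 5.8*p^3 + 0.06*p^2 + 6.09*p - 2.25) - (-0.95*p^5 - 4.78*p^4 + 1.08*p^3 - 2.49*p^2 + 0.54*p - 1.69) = 2.41*p^5 - 0.76*p^4 + 4.72*p^3 + 2.55*p^2 + 5.55*p - 0.56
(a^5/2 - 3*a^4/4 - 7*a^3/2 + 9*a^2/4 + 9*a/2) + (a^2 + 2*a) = a^5/2 - 3*a^4/4 - 7*a^3/2 + 13*a^2/4 + 13*a/2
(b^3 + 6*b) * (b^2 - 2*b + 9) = b^5 - 2*b^4 + 15*b^3 - 12*b^2 + 54*b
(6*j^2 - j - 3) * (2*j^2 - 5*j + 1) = 12*j^4 - 32*j^3 + 5*j^2 + 14*j - 3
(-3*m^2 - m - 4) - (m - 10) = -3*m^2 - 2*m + 6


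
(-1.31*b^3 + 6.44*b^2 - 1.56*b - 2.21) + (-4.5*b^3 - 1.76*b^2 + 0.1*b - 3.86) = -5.81*b^3 + 4.68*b^2 - 1.46*b - 6.07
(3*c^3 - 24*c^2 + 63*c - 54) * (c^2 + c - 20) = 3*c^5 - 21*c^4 - 21*c^3 + 489*c^2 - 1314*c + 1080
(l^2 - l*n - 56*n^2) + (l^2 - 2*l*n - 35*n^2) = 2*l^2 - 3*l*n - 91*n^2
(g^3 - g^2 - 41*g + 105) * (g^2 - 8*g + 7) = g^5 - 9*g^4 - 26*g^3 + 426*g^2 - 1127*g + 735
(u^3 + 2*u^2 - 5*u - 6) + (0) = u^3 + 2*u^2 - 5*u - 6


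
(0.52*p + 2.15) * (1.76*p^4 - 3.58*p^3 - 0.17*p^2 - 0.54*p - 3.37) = 0.9152*p^5 + 1.9224*p^4 - 7.7854*p^3 - 0.6463*p^2 - 2.9134*p - 7.2455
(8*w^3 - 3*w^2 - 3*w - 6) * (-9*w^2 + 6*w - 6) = -72*w^5 + 75*w^4 - 39*w^3 + 54*w^2 - 18*w + 36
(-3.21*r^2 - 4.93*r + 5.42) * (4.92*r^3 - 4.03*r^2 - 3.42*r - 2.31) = -15.7932*r^5 - 11.3193*r^4 + 57.5125*r^3 + 2.4331*r^2 - 7.1481*r - 12.5202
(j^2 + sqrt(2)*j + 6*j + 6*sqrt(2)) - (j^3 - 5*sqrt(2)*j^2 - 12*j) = -j^3 + j^2 + 5*sqrt(2)*j^2 + sqrt(2)*j + 18*j + 6*sqrt(2)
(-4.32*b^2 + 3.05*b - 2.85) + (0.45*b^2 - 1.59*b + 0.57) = -3.87*b^2 + 1.46*b - 2.28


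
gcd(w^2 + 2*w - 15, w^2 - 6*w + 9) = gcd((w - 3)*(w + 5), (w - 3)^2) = w - 3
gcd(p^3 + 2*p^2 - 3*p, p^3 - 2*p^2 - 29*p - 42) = p + 3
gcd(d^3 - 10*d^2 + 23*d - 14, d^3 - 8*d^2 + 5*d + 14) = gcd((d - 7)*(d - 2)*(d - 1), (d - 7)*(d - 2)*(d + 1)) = d^2 - 9*d + 14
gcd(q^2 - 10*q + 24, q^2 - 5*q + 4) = q - 4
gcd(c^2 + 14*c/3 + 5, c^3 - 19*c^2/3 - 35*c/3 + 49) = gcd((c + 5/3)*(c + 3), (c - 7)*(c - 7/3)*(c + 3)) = c + 3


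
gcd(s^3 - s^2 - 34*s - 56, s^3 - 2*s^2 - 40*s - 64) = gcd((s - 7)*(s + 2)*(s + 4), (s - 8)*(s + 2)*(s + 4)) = s^2 + 6*s + 8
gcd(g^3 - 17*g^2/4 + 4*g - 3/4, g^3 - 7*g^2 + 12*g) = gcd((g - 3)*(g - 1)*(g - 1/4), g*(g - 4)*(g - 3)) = g - 3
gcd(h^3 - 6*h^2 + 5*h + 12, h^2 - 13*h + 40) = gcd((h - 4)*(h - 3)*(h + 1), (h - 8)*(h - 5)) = 1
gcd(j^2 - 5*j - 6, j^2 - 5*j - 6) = j^2 - 5*j - 6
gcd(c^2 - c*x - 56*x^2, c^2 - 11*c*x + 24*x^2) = -c + 8*x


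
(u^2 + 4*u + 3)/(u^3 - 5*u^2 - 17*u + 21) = (u + 1)/(u^2 - 8*u + 7)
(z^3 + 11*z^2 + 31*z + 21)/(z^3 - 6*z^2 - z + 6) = (z^2 + 10*z + 21)/(z^2 - 7*z + 6)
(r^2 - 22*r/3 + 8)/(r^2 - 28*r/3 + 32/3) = (r - 6)/(r - 8)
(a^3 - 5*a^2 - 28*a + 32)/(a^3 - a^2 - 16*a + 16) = (a - 8)/(a - 4)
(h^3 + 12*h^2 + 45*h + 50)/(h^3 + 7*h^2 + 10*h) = (h + 5)/h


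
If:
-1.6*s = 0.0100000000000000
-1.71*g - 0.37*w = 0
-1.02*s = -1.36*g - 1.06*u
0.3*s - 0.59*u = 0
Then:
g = -0.00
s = -0.01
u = -0.00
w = 0.01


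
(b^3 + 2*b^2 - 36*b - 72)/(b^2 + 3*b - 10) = (b^3 + 2*b^2 - 36*b - 72)/(b^2 + 3*b - 10)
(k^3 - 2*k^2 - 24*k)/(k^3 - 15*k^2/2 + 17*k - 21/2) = 2*k*(k^2 - 2*k - 24)/(2*k^3 - 15*k^2 + 34*k - 21)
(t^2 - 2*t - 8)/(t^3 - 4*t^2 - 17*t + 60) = (t^2 - 2*t - 8)/(t^3 - 4*t^2 - 17*t + 60)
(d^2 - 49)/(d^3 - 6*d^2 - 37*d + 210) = (d + 7)/(d^2 + d - 30)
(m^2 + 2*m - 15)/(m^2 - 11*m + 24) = (m + 5)/(m - 8)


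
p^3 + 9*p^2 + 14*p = p*(p + 2)*(p + 7)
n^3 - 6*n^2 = n^2*(n - 6)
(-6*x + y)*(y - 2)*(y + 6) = -6*x*y^2 - 24*x*y + 72*x + y^3 + 4*y^2 - 12*y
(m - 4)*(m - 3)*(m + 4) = m^3 - 3*m^2 - 16*m + 48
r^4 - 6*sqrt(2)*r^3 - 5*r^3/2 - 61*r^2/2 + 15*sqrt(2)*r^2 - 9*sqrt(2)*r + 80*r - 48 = (r - 3/2)*(r - 1)*(r - 8*sqrt(2))*(r + 2*sqrt(2))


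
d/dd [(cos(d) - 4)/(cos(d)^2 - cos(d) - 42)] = (cos(d)^2 - 8*cos(d) + 46)*sin(d)/(sin(d)^2 + cos(d) + 41)^2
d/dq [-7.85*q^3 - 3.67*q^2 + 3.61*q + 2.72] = -23.55*q^2 - 7.34*q + 3.61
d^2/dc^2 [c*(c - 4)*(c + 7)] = 6*c + 6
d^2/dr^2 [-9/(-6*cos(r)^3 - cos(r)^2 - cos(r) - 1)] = 9*((11*cos(r) + 4*cos(2*r) + 27*cos(3*r))*(6*cos(r)^3 + cos(r)^2 + cos(r) + 1)/2 + 2*(18*cos(r)^2 + 2*cos(r) + 1)^2*sin(r)^2)/(6*cos(r)^3 + cos(r)^2 + cos(r) + 1)^3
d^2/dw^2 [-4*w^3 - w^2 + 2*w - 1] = -24*w - 2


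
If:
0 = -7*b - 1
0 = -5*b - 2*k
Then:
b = -1/7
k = 5/14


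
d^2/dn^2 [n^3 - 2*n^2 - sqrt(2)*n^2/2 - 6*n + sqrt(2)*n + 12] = 6*n - 4 - sqrt(2)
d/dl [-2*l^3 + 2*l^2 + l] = -6*l^2 + 4*l + 1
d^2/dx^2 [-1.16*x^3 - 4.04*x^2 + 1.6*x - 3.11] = -6.96*x - 8.08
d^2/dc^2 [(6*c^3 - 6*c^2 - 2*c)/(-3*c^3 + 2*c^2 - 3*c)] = 4*(9*c^3 + 108*c^2 - 99*c - 14)/(27*c^6 - 54*c^5 + 117*c^4 - 116*c^3 + 117*c^2 - 54*c + 27)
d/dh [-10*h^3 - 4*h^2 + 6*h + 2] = -30*h^2 - 8*h + 6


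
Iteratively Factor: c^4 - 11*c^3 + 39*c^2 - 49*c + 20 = (c - 4)*(c^3 - 7*c^2 + 11*c - 5) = (c - 4)*(c - 1)*(c^2 - 6*c + 5) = (c - 5)*(c - 4)*(c - 1)*(c - 1)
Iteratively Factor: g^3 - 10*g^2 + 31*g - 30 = (g - 2)*(g^2 - 8*g + 15) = (g - 3)*(g - 2)*(g - 5)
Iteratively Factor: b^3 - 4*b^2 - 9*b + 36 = (b - 3)*(b^2 - b - 12) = (b - 3)*(b + 3)*(b - 4)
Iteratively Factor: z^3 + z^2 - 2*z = (z + 2)*(z^2 - z) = (z - 1)*(z + 2)*(z)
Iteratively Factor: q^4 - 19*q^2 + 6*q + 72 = (q + 4)*(q^3 - 4*q^2 - 3*q + 18) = (q - 3)*(q + 4)*(q^2 - q - 6) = (q - 3)^2*(q + 4)*(q + 2)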